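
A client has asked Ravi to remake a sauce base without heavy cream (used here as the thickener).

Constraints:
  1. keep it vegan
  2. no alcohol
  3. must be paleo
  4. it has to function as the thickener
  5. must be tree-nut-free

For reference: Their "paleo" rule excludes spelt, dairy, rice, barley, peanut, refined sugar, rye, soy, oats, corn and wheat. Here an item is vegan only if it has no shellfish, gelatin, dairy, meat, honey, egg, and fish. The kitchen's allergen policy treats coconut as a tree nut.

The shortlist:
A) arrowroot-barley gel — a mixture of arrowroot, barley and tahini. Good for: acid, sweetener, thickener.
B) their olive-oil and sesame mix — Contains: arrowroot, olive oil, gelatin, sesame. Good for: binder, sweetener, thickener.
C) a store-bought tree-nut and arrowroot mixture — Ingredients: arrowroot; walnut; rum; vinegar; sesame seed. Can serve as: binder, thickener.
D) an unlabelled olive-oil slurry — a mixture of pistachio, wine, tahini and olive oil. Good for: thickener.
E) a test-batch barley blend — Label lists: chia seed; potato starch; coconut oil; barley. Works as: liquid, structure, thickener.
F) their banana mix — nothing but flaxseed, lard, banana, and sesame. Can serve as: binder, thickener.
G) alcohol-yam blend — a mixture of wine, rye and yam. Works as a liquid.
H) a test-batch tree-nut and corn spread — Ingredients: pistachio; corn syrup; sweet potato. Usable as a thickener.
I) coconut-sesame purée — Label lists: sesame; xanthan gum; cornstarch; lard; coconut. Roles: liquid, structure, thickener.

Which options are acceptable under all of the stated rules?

A: has barley, so not paleo — no
B: has gelatin, so not vegan — reject
C: has rum, so not alcohol-free; has walnut, so not tree-nut-free — reject
D: has wine, so not alcohol-free; has pistachio, so not tree-nut-free — out
E: has barley, so not paleo; has coconut oil, so not tree-nut-free — reject
F: has lard, so not vegan — out
G: not usable as a thickener; has rye, so not paleo (and 1 more) — reject
H: has corn syrup, so not paleo; has pistachio, so not tree-nut-free — no
I: has cornstarch, so not paleo; has lard, so not vegan (and 1 more) — no

none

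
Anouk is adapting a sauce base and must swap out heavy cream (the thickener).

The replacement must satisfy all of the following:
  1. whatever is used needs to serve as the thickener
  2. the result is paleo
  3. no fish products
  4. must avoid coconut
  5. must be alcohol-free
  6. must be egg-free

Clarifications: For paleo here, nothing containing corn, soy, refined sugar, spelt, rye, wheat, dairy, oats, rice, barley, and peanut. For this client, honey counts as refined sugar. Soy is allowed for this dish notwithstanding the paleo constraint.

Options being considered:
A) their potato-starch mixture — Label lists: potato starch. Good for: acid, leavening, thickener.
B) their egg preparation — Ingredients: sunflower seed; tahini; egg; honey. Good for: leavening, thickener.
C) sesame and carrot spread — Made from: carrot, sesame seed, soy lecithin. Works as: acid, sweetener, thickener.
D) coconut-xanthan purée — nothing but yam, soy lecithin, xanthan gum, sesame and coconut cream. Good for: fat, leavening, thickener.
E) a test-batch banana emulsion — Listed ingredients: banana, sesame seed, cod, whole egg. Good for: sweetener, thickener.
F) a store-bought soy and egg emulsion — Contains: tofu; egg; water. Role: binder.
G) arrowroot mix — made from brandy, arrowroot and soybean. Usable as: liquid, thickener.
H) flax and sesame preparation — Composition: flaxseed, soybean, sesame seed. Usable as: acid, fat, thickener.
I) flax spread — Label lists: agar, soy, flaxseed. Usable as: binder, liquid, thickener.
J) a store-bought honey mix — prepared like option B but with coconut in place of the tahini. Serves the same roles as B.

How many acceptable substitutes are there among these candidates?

4

A: only potato starch; none excluded — valid
B: has honey, so not paleo; has egg, so not egg-free — reject
C: soy is permitted under the paleo carve-out; nothing else excluded — valid
D: has coconut cream, so not coconut-free — no
E: has cod, so not fish-free; has whole egg, so not egg-free — no
F: not usable as a thickener; has egg, so not egg-free — out
G: has brandy, so not alcohol-free — reject
H: soy is permitted under the paleo carve-out; nothing else excluded — valid
I: soy is permitted under the paleo carve-out; nothing else excluded — keep
J: has honey, so not paleo; has coconut, so not coconut-free (and 1 more) — no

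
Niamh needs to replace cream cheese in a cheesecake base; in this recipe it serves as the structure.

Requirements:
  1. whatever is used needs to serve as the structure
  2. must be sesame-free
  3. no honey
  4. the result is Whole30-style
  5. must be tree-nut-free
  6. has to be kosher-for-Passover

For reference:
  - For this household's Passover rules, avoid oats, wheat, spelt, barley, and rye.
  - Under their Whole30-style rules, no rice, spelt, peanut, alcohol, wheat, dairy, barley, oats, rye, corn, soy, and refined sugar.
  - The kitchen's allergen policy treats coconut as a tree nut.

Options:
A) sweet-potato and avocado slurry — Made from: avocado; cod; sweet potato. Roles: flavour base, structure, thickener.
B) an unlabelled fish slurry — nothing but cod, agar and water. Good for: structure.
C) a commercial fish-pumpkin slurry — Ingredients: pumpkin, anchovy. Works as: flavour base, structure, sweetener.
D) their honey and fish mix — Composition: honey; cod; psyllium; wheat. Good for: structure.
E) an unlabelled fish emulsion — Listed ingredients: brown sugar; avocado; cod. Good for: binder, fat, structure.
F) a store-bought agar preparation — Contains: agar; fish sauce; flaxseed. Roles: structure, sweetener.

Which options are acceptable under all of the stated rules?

A: tree-nut-free, Whole30-style — valid
B: only cod, agar, and water; none excluded — valid
C: only anchovy and pumpkin; none excluded — keep
D: has wheat, so not kosher-for-Passover; has wheat, so not Whole30-style (and 1 more) — out
E: has brown sugar, so not Whole30-style — reject
F: only fish sauce, flaxseed and agar; none excluded — keep

A, B, C, F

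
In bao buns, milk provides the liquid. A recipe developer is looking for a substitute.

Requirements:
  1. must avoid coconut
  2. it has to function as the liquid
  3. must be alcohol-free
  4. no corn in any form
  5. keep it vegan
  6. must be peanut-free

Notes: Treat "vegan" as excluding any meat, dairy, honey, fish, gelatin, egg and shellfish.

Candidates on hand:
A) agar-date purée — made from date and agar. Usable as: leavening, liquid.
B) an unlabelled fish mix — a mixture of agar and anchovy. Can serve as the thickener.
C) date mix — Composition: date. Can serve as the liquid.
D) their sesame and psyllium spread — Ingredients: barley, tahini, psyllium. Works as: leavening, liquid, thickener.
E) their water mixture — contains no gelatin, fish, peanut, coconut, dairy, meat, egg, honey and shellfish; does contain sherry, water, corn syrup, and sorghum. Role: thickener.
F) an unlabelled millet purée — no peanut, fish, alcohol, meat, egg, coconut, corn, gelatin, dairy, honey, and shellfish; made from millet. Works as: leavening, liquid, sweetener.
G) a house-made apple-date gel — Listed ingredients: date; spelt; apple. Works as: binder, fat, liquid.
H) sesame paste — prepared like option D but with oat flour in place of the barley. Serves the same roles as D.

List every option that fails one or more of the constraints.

B, E

A: only agar and date; none excluded — valid
B: not usable as a liquid; has anchovy, so not vegan — out
C: only date; none excluded — valid
D: only barley, tahini and psyllium; none excluded — valid
E: not usable as a liquid; has sherry, so not alcohol-free (and 1 more) — out
F: no corn, no alcohol — OK
G: no coconut, no corn — OK
H: no peanut, no alcohol — keep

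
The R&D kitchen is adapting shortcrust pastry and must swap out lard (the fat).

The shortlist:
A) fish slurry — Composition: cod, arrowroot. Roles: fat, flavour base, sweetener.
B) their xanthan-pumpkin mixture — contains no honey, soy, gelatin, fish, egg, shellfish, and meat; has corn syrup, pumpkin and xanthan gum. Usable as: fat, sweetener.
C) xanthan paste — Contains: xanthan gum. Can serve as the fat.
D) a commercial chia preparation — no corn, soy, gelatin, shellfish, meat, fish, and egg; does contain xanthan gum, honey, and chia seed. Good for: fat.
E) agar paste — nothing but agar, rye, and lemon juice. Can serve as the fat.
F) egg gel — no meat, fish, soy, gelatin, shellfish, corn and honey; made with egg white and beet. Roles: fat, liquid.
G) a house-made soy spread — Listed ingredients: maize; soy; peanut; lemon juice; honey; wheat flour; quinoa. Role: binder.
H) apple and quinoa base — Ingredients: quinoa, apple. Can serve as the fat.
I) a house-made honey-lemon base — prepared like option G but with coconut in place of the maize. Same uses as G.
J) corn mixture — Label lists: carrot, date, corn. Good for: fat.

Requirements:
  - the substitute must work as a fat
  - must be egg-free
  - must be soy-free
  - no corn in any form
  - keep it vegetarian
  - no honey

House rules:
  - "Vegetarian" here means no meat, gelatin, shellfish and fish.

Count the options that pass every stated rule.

A: has cod, so not vegetarian — out
B: has corn syrup, so not corn-free — out
C: only xanthan gum; none excluded — valid
D: has honey, so not honey-free — reject
E: all constraints satisfied — valid
F: has egg white, so not egg-free — out
G: not usable as a fat; has maize, so not corn-free (and 2 more) — reject
H: only quinoa and apple; none excluded — valid
I: not usable as a fat; has honey, so not honey-free (and 1 more) — reject
J: has corn, so not corn-free — out

3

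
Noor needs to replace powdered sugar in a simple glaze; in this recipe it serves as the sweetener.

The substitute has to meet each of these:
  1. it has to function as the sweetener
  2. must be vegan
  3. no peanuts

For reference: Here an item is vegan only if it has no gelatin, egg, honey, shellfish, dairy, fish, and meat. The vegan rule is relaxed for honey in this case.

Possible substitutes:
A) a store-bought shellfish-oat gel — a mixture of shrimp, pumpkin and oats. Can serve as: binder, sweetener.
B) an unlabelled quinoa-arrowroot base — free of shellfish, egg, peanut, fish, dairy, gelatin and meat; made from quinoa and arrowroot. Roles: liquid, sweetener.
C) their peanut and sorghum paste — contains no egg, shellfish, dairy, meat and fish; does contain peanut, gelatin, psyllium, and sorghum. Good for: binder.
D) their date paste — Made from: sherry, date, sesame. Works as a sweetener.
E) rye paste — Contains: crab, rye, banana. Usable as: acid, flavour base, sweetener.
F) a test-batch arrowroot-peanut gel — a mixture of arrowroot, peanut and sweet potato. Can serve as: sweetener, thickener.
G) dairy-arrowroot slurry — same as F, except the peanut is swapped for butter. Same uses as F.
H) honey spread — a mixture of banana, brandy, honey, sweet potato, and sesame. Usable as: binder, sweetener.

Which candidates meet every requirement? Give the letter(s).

A: has shrimp, so not vegan — out
B: no peanut, vegan — OK
C: not usable as a sweetener; has gelatin, so not vegan (and 1 more) — reject
D: only sherry, sesame and date; none excluded — keep
E: has crab, so not vegan — reject
F: has peanut, so not peanut-free — reject
G: has butter, so not vegan — out
H: honey is permitted under the vegan carve-out; nothing else excluded — keep

B, D, H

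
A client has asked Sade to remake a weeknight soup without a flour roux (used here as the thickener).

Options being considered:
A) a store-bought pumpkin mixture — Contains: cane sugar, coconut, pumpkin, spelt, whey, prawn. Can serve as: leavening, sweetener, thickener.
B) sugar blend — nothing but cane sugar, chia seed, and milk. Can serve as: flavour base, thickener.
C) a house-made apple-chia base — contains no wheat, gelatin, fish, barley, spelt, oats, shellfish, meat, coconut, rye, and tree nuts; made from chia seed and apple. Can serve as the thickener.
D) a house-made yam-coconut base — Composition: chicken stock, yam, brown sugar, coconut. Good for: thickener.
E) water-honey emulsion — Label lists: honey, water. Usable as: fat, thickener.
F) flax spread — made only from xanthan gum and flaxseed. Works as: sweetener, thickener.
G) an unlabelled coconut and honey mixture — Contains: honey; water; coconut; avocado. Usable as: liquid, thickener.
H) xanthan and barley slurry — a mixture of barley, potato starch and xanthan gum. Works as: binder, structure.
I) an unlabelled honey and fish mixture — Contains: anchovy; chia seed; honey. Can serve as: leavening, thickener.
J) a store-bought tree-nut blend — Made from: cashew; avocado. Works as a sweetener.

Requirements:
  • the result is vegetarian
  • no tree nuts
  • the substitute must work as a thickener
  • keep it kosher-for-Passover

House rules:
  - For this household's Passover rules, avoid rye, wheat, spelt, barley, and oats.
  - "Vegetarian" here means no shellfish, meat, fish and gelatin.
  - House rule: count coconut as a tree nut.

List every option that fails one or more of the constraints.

A: has spelt, so not kosher-for-Passover; has prawn, so not vegetarian (and 1 more) — no
B: nothing on the exclusion list — valid
C: tree-nut-free, kosher-for-Passover — OK
D: has chicken stock, so not vegetarian; has coconut, so not tree-nut-free — out
E: works as a thickener, kosher-for-Passover, tree-nut-free — valid
F: works as a thickener, vegetarian, tree-nut-free — keep
G: has coconut, so not tree-nut-free — no
H: not usable as a thickener; has barley, so not kosher-for-Passover — out
I: has anchovy, so not vegetarian — out
J: not usable as a thickener; has cashew, so not tree-nut-free — out

A, D, G, H, I, J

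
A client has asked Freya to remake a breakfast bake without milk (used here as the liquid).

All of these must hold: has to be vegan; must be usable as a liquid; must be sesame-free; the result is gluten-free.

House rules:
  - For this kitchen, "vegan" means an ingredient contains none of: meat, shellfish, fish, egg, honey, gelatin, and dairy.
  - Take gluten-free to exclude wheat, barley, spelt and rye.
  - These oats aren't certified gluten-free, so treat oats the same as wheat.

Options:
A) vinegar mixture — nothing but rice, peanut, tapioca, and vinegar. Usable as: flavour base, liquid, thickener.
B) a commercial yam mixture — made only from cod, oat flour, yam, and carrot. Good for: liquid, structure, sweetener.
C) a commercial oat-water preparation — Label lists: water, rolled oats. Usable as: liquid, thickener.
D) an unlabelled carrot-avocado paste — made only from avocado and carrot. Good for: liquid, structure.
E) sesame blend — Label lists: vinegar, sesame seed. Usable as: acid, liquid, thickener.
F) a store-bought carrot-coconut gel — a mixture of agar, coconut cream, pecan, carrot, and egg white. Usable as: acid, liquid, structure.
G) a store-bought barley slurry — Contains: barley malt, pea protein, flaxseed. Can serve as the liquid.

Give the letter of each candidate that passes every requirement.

A, D

A: vegan, no sesame — keep
B: has cod, so not vegan; has oat flour, so not gluten-free — reject
C: has rolled oats, so not gluten-free — no
D: works as a liquid, no sesame, vegan — keep
E: has sesame seed, so not sesame-free — reject
F: has egg white, so not vegan — no
G: has barley malt, so not gluten-free — no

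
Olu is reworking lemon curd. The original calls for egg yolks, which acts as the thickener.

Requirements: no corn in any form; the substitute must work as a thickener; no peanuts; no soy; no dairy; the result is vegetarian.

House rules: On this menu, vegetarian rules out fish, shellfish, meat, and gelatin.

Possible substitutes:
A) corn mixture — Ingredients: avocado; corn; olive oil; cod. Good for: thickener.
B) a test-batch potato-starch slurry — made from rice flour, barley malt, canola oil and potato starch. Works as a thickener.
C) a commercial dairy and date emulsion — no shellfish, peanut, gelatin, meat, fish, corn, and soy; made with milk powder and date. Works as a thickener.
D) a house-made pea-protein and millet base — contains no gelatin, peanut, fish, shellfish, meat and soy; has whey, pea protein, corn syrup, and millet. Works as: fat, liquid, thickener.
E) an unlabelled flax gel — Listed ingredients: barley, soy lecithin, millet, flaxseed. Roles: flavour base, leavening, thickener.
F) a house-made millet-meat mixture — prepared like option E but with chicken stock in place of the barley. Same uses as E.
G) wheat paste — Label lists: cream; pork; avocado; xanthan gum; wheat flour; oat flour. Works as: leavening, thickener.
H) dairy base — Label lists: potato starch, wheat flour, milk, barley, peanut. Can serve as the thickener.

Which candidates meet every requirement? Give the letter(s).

A: has cod, so not vegetarian; has corn, so not corn-free — no
B: barley malt and rice flour etc. — none of it excluded — OK
C: has milk powder, so not dairy-free — out
D: has whey, so not dairy-free; has corn syrup, so not corn-free — no
E: has soy lecithin, so not soy-free — no
F: has chicken stock, so not vegetarian; has soy lecithin, so not soy-free — out
G: has pork, so not vegetarian; has cream, so not dairy-free — reject
H: has milk, so not dairy-free; has peanut, so not peanut-free — no

B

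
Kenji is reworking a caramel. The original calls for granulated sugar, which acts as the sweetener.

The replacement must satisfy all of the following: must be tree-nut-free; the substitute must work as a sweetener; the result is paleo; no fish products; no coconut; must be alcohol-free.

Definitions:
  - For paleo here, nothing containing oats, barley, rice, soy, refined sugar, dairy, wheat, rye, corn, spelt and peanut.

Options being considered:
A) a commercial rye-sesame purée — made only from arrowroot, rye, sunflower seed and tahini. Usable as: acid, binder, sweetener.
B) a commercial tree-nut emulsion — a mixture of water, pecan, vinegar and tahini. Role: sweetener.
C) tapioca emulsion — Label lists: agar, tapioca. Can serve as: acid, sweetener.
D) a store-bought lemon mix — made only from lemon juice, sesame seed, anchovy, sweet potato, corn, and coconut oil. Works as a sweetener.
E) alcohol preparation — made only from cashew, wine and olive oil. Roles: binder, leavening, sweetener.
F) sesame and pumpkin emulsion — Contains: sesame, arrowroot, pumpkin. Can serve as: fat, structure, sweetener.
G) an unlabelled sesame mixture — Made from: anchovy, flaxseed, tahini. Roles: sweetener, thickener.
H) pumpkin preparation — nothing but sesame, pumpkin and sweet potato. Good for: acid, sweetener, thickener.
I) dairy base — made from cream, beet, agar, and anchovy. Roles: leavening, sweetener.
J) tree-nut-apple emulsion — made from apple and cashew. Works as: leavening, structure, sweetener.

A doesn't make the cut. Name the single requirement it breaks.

usable as a sweetener: satisfied
paleo: has rye — fails
tree-nut-free: satisfied
coconut-free: satisfied
alcohol-free: satisfied
fish-free: satisfied

paleo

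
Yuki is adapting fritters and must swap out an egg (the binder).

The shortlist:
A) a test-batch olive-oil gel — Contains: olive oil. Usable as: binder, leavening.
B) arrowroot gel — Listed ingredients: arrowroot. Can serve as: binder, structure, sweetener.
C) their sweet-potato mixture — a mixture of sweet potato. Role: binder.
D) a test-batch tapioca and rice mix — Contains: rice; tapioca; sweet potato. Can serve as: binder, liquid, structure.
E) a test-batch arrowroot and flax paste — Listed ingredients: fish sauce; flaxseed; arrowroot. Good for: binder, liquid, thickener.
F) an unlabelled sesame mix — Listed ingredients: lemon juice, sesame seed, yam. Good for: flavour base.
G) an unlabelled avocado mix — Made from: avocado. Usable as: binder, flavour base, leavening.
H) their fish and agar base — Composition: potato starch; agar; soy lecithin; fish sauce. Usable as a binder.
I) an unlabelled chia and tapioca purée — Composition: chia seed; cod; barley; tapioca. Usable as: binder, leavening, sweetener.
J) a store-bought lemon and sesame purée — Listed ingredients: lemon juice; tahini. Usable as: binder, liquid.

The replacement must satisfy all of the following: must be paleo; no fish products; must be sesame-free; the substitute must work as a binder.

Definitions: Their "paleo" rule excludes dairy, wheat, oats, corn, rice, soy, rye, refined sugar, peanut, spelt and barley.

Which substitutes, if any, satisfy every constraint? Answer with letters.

A, B, C, G

A: all constraints satisfied — OK
B: nothing on the exclusion list — keep
C: all constraints satisfied — OK
D: has rice, so not paleo — no
E: has fish sauce, so not fish-free — no
F: not usable as a binder; has sesame seed, so not sesame-free — no
G: no fish, paleo — keep
H: has soy lecithin, so not paleo; has fish sauce, so not fish-free — out
I: has barley, so not paleo; has cod, so not fish-free — no
J: has tahini, so not sesame-free — out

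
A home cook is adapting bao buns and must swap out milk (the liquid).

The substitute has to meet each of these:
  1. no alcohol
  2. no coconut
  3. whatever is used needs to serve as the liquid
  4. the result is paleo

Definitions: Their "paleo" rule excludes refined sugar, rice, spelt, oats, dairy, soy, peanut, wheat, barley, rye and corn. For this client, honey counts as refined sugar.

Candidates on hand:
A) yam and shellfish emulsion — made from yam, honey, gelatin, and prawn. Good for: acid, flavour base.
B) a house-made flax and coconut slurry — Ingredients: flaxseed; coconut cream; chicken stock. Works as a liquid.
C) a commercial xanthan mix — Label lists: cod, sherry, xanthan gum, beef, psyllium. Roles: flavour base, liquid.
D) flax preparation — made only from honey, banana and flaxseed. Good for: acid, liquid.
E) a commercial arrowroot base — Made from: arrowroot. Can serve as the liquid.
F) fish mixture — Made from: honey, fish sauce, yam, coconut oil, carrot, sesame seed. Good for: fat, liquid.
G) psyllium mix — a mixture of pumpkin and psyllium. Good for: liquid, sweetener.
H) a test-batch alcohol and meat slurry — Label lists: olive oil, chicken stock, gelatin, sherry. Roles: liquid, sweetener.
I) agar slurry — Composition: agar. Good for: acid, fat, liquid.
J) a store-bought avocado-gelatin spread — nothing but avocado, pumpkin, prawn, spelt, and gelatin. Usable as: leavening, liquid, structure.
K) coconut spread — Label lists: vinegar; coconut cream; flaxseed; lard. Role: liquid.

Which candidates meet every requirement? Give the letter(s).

E, G, I

A: not usable as a liquid; has honey, so not paleo — reject
B: has coconut cream, so not coconut-free — out
C: has sherry, so not alcohol-free — out
D: has honey, so not paleo — out
E: only arrowroot; none excluded — valid
F: has honey, so not paleo; has coconut oil, so not coconut-free — no
G: works as a liquid, paleo, no alcohol — keep
H: has sherry, so not alcohol-free — reject
I: all constraints satisfied — keep
J: has spelt, so not paleo — out
K: has coconut cream, so not coconut-free — no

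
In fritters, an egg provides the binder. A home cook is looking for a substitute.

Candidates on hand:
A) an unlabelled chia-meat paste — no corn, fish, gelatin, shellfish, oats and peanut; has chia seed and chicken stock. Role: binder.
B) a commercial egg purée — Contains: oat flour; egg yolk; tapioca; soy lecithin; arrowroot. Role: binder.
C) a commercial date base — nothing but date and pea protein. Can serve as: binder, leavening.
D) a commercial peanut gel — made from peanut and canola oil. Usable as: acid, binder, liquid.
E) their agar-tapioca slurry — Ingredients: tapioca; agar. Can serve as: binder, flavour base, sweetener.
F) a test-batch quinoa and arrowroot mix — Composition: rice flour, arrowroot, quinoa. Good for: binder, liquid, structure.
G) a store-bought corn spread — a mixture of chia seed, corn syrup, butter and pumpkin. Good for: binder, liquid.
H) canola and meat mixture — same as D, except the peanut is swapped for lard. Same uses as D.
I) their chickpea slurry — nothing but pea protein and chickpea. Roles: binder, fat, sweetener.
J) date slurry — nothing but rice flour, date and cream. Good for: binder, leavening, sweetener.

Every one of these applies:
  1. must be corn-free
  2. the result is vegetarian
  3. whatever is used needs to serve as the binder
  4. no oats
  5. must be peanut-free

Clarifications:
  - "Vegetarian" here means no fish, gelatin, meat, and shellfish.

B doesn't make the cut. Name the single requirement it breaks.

usable as a binder: satisfied
vegetarian: satisfied
oat-free: has oat flour — fails
peanut-free: satisfied
corn-free: satisfied

oat-free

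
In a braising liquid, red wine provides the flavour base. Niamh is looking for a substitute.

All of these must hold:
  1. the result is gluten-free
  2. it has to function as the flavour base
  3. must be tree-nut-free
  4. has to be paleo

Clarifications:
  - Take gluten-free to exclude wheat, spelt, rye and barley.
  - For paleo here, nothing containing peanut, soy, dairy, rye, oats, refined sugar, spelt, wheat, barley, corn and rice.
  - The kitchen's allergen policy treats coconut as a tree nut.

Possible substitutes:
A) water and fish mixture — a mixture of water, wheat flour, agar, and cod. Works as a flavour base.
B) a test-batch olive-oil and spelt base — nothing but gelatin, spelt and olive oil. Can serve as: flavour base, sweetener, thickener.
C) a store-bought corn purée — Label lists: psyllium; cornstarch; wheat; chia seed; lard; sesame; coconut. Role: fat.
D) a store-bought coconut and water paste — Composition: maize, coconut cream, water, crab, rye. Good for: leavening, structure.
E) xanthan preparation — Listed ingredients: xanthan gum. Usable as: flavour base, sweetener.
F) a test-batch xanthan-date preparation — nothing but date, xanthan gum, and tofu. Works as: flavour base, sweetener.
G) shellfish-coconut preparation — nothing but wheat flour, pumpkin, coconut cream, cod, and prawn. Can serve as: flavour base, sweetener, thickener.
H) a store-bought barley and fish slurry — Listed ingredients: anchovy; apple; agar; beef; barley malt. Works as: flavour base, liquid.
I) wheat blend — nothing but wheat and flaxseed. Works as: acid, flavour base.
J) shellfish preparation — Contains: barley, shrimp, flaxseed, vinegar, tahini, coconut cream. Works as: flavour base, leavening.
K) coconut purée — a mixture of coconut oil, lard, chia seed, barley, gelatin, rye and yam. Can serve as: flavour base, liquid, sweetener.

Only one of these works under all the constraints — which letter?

E

A: has wheat flour, so not gluten-free; has wheat flour, so not paleo — reject
B: has spelt, so not gluten-free; has spelt, so not paleo — no
C: not usable as a flavour base; has wheat, so not gluten-free (and 2 more) — no
D: not usable as a flavour base; has rye, so not gluten-free (and 2 more) — reject
E: nothing on the exclusion list — keep
F: has tofu, so not paleo — no
G: has wheat flour, so not gluten-free; has wheat flour, so not paleo (and 1 more) — no
H: has barley malt, so not gluten-free; has barley malt, so not paleo — no
I: has wheat, so not gluten-free; has wheat, so not paleo — no
J: has barley, so not gluten-free; has barley, so not paleo (and 1 more) — no
K: has barley, so not gluten-free; has barley, so not paleo (and 1 more) — reject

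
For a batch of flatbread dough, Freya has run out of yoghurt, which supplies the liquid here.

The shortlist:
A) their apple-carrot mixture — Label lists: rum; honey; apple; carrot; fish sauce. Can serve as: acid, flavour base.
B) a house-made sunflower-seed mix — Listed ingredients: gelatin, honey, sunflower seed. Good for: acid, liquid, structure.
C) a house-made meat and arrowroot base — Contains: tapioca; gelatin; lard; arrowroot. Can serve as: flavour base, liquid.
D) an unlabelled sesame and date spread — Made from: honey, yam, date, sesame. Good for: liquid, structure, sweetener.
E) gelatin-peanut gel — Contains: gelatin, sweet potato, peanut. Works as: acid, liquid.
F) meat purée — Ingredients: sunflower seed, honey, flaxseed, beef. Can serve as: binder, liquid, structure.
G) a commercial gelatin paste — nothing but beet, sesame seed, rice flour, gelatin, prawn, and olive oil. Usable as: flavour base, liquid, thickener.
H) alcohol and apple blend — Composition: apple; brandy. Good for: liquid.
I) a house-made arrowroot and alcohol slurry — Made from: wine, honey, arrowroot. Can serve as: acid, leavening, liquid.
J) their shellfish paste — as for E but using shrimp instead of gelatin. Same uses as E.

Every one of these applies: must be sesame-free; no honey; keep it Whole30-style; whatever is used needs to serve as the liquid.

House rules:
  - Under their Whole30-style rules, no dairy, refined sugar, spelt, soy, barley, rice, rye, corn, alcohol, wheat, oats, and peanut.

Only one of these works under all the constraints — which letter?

C

A: not usable as a liquid; has rum, so not Whole30-style (and 1 more) — out
B: has honey, so not honey-free — out
C: no honey, no sesame — valid
D: has honey, so not honey-free; has sesame, so not sesame-free — no
E: has peanut, so not Whole30-style — out
F: has honey, so not honey-free — reject
G: has rice flour, so not Whole30-style; has sesame seed, so not sesame-free — out
H: has brandy, so not Whole30-style — reject
I: has wine, so not Whole30-style; has honey, so not honey-free — out
J: has peanut, so not Whole30-style — out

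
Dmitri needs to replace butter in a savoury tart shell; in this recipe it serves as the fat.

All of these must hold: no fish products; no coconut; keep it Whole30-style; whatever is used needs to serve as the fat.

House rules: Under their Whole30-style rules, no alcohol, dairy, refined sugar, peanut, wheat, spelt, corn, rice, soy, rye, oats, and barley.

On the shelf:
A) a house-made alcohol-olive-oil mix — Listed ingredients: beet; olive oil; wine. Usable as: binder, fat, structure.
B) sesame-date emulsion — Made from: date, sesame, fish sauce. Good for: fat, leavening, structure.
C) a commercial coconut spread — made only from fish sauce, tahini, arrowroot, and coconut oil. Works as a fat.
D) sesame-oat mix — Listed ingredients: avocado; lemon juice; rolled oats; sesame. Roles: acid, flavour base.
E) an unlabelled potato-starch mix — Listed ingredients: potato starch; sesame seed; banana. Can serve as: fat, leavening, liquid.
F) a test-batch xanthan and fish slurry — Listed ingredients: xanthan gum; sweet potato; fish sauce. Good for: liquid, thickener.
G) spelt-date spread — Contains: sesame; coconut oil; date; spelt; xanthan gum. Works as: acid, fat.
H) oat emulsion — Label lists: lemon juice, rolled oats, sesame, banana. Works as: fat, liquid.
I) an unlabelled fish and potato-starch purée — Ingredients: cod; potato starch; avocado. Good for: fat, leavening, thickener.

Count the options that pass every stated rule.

A: has wine, so not Whole30-style — no
B: has fish sauce, so not fish-free — no
C: has fish sauce, so not fish-free; has coconut oil, so not coconut-free — no
D: not usable as a fat; has rolled oats, so not Whole30-style — reject
E: every rule checks out — OK
F: not usable as a fat; has fish sauce, so not fish-free — out
G: has spelt, so not Whole30-style; has coconut oil, so not coconut-free — no
H: has rolled oats, so not Whole30-style — no
I: has cod, so not fish-free — out

1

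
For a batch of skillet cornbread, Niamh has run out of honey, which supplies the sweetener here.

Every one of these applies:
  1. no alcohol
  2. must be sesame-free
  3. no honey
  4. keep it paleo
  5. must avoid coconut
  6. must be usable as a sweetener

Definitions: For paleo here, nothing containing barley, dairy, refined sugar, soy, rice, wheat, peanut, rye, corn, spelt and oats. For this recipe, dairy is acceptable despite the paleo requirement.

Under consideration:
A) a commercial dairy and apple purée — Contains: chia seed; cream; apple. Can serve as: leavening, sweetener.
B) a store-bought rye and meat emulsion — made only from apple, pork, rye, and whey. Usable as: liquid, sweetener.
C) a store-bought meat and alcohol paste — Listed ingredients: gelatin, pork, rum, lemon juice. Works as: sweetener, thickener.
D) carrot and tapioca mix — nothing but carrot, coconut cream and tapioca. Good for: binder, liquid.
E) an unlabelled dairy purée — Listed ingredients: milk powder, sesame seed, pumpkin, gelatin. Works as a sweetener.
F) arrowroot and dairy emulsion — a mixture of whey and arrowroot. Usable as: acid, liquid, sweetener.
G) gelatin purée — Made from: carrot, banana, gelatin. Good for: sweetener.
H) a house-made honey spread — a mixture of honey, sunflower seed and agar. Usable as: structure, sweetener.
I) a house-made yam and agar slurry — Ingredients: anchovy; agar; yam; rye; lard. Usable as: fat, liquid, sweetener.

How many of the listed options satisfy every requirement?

A: dairy is permitted under the paleo carve-out; nothing else excluded — keep
B: has rye, so not paleo — reject
C: has rum, so not alcohol-free — no
D: not usable as a sweetener; has coconut cream, so not coconut-free — no
E: has sesame seed, so not sesame-free — out
F: dairy is permitted under the paleo carve-out; nothing else excluded — keep
G: only gelatin, carrot, and banana; none excluded — valid
H: has honey, so not honey-free — out
I: has rye, so not paleo — reject

3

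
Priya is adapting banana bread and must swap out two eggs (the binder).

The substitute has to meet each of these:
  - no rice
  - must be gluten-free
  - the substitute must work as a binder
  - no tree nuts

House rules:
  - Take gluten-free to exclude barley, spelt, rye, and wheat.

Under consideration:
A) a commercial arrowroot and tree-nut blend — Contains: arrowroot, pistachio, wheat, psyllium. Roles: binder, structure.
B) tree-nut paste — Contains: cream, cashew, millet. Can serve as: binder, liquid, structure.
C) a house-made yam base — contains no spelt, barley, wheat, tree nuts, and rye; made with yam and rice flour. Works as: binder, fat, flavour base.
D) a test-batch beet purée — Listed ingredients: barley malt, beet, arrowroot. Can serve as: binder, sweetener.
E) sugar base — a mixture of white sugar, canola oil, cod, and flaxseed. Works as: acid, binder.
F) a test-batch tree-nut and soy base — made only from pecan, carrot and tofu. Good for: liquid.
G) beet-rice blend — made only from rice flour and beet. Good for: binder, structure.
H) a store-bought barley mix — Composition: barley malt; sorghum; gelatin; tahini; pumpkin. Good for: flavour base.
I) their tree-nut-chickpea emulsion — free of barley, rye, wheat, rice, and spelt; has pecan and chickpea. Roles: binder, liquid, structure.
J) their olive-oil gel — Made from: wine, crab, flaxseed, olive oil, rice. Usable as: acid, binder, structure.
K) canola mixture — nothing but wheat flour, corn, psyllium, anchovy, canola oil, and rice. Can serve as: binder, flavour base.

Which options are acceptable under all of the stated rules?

A: has wheat, so not gluten-free; has pistachio, so not tree-nut-free — no
B: has cashew, so not tree-nut-free — reject
C: has rice flour, so not rice-free — no
D: has barley malt, so not gluten-free — out
E: all constraints satisfied — keep
F: not usable as a binder; has pecan, so not tree-nut-free — no
G: has rice flour, so not rice-free — no
H: not usable as a binder; has barley malt, so not gluten-free — reject
I: has pecan, so not tree-nut-free — out
J: has rice, so not rice-free — no
K: has wheat flour, so not gluten-free; has rice, so not rice-free — out

E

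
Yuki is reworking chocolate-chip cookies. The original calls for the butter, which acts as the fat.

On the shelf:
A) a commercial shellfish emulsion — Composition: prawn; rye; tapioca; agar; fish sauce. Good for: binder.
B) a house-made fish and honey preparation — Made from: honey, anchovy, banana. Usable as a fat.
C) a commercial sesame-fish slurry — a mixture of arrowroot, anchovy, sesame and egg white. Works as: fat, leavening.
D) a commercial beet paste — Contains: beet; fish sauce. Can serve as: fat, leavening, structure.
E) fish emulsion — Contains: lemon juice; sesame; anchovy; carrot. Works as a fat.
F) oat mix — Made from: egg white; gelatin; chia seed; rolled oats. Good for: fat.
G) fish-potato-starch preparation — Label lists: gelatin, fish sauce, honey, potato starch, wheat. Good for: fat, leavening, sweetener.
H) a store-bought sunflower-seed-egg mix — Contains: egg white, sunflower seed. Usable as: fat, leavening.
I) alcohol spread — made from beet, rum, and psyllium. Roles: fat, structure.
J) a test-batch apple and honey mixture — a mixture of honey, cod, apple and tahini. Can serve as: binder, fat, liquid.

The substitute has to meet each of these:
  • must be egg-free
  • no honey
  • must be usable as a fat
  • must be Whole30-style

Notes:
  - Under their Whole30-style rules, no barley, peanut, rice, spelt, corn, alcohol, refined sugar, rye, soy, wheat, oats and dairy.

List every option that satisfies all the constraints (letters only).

D, E

A: not usable as a fat; has rye, so not Whole30-style — reject
B: has honey, so not honey-free — out
C: has egg white, so not egg-free — out
D: only fish sauce and beet; none excluded — keep
E: all constraints satisfied — keep
F: has rolled oats, so not Whole30-style; has egg white, so not egg-free — out
G: has wheat, so not Whole30-style; has honey, so not honey-free — out
H: has egg white, so not egg-free — out
I: has rum, so not Whole30-style — out
J: has honey, so not honey-free — reject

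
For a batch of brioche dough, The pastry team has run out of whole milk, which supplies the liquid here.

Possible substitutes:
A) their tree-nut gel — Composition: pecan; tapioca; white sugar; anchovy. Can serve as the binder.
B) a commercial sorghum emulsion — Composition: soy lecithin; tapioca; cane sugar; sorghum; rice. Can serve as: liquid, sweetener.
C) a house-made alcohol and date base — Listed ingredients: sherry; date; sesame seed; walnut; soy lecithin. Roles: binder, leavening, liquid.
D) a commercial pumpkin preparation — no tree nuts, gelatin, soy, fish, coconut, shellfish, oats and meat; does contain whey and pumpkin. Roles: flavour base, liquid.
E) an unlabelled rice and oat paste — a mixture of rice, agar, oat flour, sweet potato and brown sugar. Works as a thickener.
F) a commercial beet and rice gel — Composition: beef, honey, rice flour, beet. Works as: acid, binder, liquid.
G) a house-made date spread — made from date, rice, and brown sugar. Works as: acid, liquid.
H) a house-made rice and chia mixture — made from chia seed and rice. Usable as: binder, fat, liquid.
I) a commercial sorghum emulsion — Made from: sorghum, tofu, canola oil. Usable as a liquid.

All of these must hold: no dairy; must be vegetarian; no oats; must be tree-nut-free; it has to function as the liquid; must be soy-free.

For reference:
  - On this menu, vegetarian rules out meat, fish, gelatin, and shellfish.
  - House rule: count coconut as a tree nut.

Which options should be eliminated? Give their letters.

A: not usable as a liquid; has anchovy, so not vegetarian (and 1 more) — out
B: has soy lecithin, so not soy-free — out
C: has soy lecithin, so not soy-free; has walnut, so not tree-nut-free — reject
D: has whey, so not dairy-free — reject
E: not usable as a liquid; has oat flour, so not oat-free — out
F: has beef, so not vegetarian — no
G: only rice, brown sugar, and date; none excluded — OK
H: only rice and chia seed; none excluded — valid
I: has tofu, so not soy-free — out

A, B, C, D, E, F, I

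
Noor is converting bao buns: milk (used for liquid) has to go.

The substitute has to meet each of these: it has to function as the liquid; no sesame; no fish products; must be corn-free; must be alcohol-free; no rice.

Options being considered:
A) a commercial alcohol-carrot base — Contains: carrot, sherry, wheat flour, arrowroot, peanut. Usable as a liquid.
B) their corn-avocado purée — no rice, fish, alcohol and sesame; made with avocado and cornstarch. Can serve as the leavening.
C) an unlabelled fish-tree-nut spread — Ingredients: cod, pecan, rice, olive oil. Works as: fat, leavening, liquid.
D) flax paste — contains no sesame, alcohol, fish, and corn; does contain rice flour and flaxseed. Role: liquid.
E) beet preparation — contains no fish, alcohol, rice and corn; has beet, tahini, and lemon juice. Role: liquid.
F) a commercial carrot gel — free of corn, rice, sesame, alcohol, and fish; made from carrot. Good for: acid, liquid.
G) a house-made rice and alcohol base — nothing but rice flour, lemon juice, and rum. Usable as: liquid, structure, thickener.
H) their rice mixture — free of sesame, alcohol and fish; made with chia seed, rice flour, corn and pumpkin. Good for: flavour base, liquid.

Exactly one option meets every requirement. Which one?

A: has sherry, so not alcohol-free — no
B: not usable as a liquid; has cornstarch, so not corn-free — reject
C: has cod, so not fish-free; has rice, so not rice-free — reject
D: has rice flour, so not rice-free — reject
E: has tahini, so not sesame-free — out
F: works as a liquid, no rice, no fish — keep
G: has rum, so not alcohol-free; has rice flour, so not rice-free — no
H: has corn, so not corn-free; has rice flour, so not rice-free — reject

F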